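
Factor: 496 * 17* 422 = 2^5*17^1*31^1*211^1  =  3558304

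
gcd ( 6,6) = 6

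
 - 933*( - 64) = 59712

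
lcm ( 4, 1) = 4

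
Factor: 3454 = 2^1*11^1*157^1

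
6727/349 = 19 + 96/349  =  19.28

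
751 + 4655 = 5406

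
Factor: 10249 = 37^1*277^1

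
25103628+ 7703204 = 32806832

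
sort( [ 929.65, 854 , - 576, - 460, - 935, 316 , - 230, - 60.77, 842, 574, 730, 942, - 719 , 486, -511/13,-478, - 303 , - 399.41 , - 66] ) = [ - 935, - 719,  -  576, -478, - 460, - 399.41, - 303, - 230, -66, - 60.77, - 511/13  ,  316,486,574,730,842, 854, 929.65, 942]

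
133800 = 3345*40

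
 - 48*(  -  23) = 1104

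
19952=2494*8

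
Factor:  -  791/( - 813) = 3^( - 1 )*7^1*113^1*271^( - 1 ) 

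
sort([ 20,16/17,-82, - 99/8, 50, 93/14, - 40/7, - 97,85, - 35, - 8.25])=[ - 97, - 82, - 35,  -  99/8,-8.25, - 40/7, 16/17, 93/14, 20,50, 85]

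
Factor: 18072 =2^3*3^2 * 251^1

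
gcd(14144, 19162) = 26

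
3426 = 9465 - 6039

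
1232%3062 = 1232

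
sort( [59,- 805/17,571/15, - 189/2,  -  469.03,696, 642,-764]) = [  -  764, - 469.03, - 189/2,- 805/17, 571/15,  59,642,696] 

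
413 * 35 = 14455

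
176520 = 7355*24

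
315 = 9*35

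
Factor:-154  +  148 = -6 = - 2^1*3^1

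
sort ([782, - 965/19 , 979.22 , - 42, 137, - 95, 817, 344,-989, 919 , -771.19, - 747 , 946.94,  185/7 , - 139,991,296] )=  [ - 989,-771.19, - 747,-139, - 95,-965/19,-42,185/7, 137, 296, 344,  782, 817, 919,  946.94, 979.22, 991 ] 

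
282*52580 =14827560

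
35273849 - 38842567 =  - 3568718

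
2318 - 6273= - 3955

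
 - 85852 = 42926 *( - 2)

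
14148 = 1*14148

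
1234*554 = 683636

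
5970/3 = 1990  =  1990.00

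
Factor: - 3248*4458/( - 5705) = 2^5 * 3^1* 5^( - 1 )*29^1*163^( - 1 )*743^1= 2068512/815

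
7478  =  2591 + 4887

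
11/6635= 11/6635 = 0.00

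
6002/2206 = 2 + 795/1103= 2.72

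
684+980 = 1664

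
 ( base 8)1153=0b1001101011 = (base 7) 1543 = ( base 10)619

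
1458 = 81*18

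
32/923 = 32/923 = 0.03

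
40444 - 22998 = 17446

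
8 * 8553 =68424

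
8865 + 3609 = 12474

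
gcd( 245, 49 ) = 49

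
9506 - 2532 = 6974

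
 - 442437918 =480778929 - 923216847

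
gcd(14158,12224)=2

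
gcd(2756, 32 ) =4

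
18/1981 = 18/1981 = 0.01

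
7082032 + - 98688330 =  - 91606298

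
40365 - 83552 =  -43187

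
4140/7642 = 2070/3821  =  0.54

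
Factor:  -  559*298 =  - 166582 = - 2^1*13^1 * 43^1*149^1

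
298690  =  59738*5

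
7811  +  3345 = 11156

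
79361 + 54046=133407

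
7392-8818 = -1426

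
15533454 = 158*98313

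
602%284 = 34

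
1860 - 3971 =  - 2111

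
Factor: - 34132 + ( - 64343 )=-3^1*5^2 *13^1*101^1 = - 98475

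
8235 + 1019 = 9254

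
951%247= 210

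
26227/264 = 26227/264= 99.34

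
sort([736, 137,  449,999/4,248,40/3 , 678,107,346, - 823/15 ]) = [ - 823/15, 40/3, 107,137,248, 999/4, 346,449,678, 736 ]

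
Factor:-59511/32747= -3^1*11^( - 1 )  *13^ ( - 1 )*83^1*229^( - 1)*239^1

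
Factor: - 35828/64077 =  - 2^2*3^( - 1)*13^1 * 31^(-1 ) = - 52/93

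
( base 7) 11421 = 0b101110001011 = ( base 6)21403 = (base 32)2sb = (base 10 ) 2955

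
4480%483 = 133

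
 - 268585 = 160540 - 429125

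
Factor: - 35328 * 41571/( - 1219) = 2^9 * 3^3*31^1*53^( - 1 )*  149^1  =  63853056/53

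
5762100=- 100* ( -57621 )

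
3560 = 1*3560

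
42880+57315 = 100195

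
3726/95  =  3726/95 = 39.22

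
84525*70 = 5916750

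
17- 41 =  - 24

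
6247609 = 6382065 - 134456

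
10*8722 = 87220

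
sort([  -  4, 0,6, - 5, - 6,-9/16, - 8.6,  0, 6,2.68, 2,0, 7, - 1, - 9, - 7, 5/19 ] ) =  [ - 9, - 8.6,- 7, - 6, - 5, - 4, - 1, - 9/16,0,0, 0,  5/19 , 2,  2.68,6,6,7 ] 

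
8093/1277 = 6 + 431/1277= 6.34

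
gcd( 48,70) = 2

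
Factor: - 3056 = -2^4*191^1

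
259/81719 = 259/81719 = 0.00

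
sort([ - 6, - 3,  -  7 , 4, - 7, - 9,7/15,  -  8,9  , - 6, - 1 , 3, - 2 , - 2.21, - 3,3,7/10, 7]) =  [ - 9,-8, - 7, - 7,-6, - 6, - 3, - 3, - 2.21, - 2, - 1 , 7/15,7/10,3,3,4, 7,9 ] 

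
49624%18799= 12026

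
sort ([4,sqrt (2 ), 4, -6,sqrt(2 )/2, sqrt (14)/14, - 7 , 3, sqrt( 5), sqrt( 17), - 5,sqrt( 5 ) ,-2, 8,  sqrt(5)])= [ - 7, - 6, - 5,  -  2, sqrt ( 14 )/14, sqrt ( 2)/2, sqrt (2), sqrt( 5), sqrt (5), sqrt ( 5),  3,4, 4  ,  sqrt(17),  8] 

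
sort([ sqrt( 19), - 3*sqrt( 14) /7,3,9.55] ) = [ - 3*sqrt ( 14)/7, 3, sqrt( 19),  9.55]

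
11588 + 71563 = 83151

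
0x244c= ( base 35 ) 7kh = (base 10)9292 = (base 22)J48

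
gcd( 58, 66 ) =2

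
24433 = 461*53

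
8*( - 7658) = - 61264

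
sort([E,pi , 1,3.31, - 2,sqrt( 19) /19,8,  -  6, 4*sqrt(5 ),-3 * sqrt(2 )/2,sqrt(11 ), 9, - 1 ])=[ - 6, - 3* sqrt(2) /2, - 2, - 1,sqrt (19 ) /19,1, E, pi  ,  3.31 , sqrt(11), 8,4 * sqrt(5 ),9 ] 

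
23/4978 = 23/4978 = 0.00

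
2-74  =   - 72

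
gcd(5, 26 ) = 1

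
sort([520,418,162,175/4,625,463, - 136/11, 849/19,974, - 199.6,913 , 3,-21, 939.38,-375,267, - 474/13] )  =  [ -375,-199.6, - 474/13, - 21, - 136/11, 3,175/4,849/19, 162,267,418 , 463, 520,625,913, 939.38,974 ] 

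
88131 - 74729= 13402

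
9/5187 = 3/1729 = 0.00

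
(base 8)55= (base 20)25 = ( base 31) 1e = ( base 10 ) 45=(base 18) 29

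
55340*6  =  332040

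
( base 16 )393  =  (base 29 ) 12g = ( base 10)915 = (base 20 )25F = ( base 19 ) 2a3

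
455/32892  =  455/32892 = 0.01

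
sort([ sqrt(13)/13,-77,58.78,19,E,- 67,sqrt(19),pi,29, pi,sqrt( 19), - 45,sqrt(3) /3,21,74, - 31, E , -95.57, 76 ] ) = [ - 95.57, - 77, - 67, - 45, -31,sqrt( 13 )/13,sqrt( 3) /3, E,E, pi,  pi, sqrt(19),sqrt(19),19, 21,29, 58.78,  74,76 ] 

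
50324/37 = 1360 + 4/37 = 1360.11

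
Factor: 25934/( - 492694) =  - 17^( - 1)* 43^( - 1 )*337^( -1 )  *  12967^1  =  - 12967/246347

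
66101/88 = 751 + 13/88 = 751.15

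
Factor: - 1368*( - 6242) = 2^4*3^2*19^1 * 3121^1 = 8539056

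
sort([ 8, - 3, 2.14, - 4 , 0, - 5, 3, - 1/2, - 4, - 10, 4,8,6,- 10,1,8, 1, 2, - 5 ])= [ - 10, - 10, - 5, - 5, - 4, - 4, - 3, - 1/2, 0 , 1, 1, 2, 2.14,3, 4,6, 8, 8 , 8] 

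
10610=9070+1540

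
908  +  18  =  926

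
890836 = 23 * 38732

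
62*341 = 21142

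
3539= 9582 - 6043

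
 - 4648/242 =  - 2324/121 =- 19.21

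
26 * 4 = 104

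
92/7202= 46/3601 =0.01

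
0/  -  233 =0/1=-0.00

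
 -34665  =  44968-79633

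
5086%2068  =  950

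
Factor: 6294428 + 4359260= 2^3*1331711^1 = 10653688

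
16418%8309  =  8109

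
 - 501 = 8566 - 9067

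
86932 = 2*43466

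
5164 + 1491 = 6655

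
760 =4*190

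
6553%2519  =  1515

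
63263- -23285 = 86548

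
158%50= 8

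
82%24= 10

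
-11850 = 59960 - 71810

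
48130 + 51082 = 99212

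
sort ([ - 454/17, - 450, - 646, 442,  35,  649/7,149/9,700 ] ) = [ - 646 , -450, - 454/17, 149/9, 35,649/7, 442,700] 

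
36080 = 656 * 55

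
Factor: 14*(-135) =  - 2^1*3^3*5^1*7^1 = -1890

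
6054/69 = 87 + 17/23 = 87.74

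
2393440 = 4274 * 560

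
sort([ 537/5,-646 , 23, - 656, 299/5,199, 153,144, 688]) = [ - 656 , - 646 , 23,299/5,  537/5, 144 , 153 , 199,688]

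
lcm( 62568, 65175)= 1564200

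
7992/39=204 + 12/13 = 204.92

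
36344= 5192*7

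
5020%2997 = 2023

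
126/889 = 18/127 = 0.14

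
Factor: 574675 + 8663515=9238190 = 2^1*5^1*13^1*179^1*397^1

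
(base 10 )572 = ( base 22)140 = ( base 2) 1000111100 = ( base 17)1gb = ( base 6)2352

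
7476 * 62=463512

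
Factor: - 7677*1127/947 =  - 3^2*7^2*23^1*853^1*947^ ( - 1)= - 8651979/947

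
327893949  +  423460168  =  751354117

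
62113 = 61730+383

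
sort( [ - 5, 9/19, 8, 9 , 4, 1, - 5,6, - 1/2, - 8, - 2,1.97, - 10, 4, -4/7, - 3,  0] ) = [ - 10, - 8, - 5, - 5, - 3, - 2, - 4/7, - 1/2, 0, 9/19, 1,1.97,  4, 4,6, 8, 9]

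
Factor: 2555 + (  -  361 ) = 2194 =2^1*1097^1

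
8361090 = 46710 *179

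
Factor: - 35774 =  - 2^1*31^1*577^1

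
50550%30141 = 20409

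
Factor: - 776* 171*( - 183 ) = 24283368 = 2^3*3^3*19^1*61^1 * 97^1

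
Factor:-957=-3^1 * 11^1 * 29^1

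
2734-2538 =196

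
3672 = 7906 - 4234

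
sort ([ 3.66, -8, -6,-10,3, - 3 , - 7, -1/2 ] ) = [ - 10,-8, - 7, -6,  -  3,-1/2,3,3.66]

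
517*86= 44462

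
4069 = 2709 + 1360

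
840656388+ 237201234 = 1077857622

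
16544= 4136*4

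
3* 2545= 7635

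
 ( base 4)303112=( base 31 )3D0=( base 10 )3286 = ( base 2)110011010110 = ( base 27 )4dj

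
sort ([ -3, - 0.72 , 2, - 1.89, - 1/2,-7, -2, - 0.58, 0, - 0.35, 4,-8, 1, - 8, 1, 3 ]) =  [ - 8, - 8, -7, - 3, - 2,-1.89 , - 0.72, - 0.58, - 1/2, - 0.35 , 0,1, 1, 2,  3,4]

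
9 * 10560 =95040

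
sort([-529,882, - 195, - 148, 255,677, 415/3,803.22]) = [ - 529 , - 195, - 148, 415/3, 255,677,  803.22, 882]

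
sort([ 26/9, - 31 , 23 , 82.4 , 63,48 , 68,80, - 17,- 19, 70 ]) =[ - 31, - 19,-17, 26/9,23,48, 63,68,  70, 80,82.4 ]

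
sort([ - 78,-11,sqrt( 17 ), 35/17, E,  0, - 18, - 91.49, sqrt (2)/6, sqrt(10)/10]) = [-91.49, - 78, - 18, -11,0,  sqrt( 2 ) /6,  sqrt( 10 )/10,35/17, E,sqrt( 17)]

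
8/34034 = 4/17017 = 0.00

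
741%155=121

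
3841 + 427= 4268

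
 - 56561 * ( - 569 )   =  32183209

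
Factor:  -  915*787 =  - 720105 = -  3^1*5^1*61^1*787^1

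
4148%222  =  152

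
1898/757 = 2 + 384/757 =2.51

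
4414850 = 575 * 7678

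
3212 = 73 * 44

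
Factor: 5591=5591^1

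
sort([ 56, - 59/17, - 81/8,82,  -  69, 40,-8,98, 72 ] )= [-69, -81/8, - 8, - 59/17 , 40,56, 72,82,98 ] 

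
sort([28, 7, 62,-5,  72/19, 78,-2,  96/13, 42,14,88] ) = [  -  5,- 2,72/19, 7,  96/13, 14,28  ,  42,62,78, 88]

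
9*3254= 29286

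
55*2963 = 162965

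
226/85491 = 226/85491= 0.00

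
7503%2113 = 1164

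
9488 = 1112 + 8376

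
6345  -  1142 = 5203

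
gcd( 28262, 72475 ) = 13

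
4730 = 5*946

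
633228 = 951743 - 318515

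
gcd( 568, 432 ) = 8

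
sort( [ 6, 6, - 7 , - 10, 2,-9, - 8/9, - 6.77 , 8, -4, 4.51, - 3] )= [ - 10, - 9, - 7, - 6.77,-4, - 3,- 8/9, 2,4.51, 6, 6,8]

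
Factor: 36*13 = 468= 2^2*3^2*13^1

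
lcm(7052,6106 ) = 500692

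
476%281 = 195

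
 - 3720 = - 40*93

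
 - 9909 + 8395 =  - 1514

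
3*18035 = 54105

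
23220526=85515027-62294501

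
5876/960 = 6 + 29/240 = 6.12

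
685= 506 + 179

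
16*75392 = 1206272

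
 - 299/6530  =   - 1+6231/6530 = - 0.05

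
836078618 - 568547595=267531023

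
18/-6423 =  - 1+2135/2141 = - 0.00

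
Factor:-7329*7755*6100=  - 346702009500= -2^2*3^2*5^3*7^1 * 11^1*47^1*61^1*349^1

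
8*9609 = 76872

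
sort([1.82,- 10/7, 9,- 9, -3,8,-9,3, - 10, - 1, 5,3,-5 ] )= [ - 10, - 9,-9, - 5, - 3, - 10/7, - 1, 1.82,  3,3, 5,8,9 ] 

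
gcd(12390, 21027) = 3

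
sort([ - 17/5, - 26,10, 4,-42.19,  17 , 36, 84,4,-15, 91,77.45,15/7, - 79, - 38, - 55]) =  [-79, - 55,-42.19,-38,  -  26, - 15 , - 17/5, 15/7, 4,4, 10,17, 36, 77.45,  84, 91 ]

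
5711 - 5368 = 343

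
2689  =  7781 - 5092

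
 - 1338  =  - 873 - 465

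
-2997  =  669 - 3666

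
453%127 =72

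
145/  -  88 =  - 145/88 = - 1.65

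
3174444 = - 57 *(-55692)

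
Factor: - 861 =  -3^1*7^1*41^1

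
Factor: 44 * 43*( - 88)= - 2^5*11^2*43^1 = - 166496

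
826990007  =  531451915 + 295538092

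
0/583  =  0=0.00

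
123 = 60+63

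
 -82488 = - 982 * 84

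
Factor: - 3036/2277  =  -4/3  =  - 2^2*3^( - 1 ) 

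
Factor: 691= 691^1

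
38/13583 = 38/13583 = 0.00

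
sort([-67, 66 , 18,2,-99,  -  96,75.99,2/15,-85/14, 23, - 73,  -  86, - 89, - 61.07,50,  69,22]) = [  -  99, - 96,-89  ,-86,-73  , - 67,-61.07,-85/14, 2/15,2,18,22,23,  50,66, 69,75.99 ] 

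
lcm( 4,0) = 0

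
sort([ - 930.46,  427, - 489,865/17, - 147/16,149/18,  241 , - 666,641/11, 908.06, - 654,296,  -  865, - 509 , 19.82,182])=[ - 930.46, - 865,-666,-654,- 509,-489, - 147/16, 149/18,19.82, 865/17,641/11,182,241,296,427  ,  908.06]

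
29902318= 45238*661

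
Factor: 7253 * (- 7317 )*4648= - 2^3*3^3*7^1*83^1*271^1*7253^1 = - 246670294248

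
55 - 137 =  - 82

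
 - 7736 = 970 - 8706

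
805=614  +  191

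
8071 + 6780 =14851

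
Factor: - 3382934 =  - 2^1*439^1*3853^1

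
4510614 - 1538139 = 2972475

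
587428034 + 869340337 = 1456768371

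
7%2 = 1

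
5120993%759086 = 566477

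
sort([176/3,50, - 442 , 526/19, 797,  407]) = [ - 442,526/19, 50,176/3, 407, 797]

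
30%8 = 6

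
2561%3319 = 2561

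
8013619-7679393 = 334226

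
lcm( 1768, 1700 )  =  44200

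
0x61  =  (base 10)97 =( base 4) 1201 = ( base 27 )3G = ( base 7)166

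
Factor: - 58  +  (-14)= - 72 = - 2^3 * 3^2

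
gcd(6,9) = 3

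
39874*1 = 39874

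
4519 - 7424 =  -2905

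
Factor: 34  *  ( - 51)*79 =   -  136986 =-  2^1 * 3^1*17^2*79^1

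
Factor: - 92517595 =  -5^1 * 53^1*127^1*2749^1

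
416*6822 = 2837952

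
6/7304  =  3/3652=   0.00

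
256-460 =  - 204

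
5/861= 5/861  =  0.01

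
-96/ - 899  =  96/899 = 0.11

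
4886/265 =4886/265 = 18.44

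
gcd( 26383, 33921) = 3769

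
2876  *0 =0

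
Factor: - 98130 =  - 2^1* 3^1*5^1 * 3271^1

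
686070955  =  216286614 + 469784341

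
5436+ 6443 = 11879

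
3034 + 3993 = 7027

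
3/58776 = 1/19592 = 0.00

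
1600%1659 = 1600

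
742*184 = 136528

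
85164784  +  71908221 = 157073005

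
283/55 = 5 + 8/55 = 5.15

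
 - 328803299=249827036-578630335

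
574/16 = 287/8 = 35.88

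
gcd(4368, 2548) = 364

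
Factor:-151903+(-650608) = -802511^1 = -  802511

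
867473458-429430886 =438042572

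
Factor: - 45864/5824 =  - 2^ ( - 3)*3^2 * 7^1 = - 63/8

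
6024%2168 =1688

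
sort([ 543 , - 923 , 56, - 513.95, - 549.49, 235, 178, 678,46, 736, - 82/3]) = [ - 923, - 549.49, - 513.95, - 82/3, 46 , 56 , 178,235,543, 678, 736]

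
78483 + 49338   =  127821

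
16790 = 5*3358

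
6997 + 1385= 8382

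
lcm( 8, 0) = 0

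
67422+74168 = 141590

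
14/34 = 7/17=0.41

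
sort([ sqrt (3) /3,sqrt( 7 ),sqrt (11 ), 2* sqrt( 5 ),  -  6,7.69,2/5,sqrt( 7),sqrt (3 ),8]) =[  -  6,2/5 , sqrt( 3 )/3 , sqrt ( 3 ),sqrt( 7 ),sqrt(7),sqrt( 11 ), 2*sqrt( 5 ),7.69,8]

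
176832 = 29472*6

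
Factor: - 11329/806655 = -3^( - 1)*5^( - 1 )*11329^1*53777^(-1) 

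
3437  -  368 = 3069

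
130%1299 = 130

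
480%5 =0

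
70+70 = 140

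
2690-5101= -2411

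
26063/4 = 26063/4 = 6515.75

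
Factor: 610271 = 610271^1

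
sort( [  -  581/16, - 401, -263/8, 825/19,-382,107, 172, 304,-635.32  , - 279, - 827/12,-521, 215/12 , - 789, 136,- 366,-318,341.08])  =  [-789, - 635.32,  -  521, - 401,-382, - 366, - 318,-279,-827/12 , - 581/16, - 263/8, 215/12,825/19, 107, 136 , 172, 304, 341.08] 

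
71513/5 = 14302+ 3/5= 14302.60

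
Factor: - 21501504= - 2^6*3^3*23^1*541^1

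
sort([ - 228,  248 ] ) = [-228, 248 ] 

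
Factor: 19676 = 2^2*4919^1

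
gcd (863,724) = 1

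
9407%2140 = 847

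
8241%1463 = 926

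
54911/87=54911/87 = 631.16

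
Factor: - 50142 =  - 2^1*3^1 * 61^1 * 137^1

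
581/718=581/718 = 0.81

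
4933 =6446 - 1513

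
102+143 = 245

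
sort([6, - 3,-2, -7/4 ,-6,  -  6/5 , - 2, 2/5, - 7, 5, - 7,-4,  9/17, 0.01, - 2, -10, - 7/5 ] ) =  [ - 10,-7, - 7, - 6,-4, - 3,-2,-2,-2,-7/4, - 7/5,-6/5,0.01, 2/5,9/17,5,6]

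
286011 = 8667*33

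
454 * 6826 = 3099004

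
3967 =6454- 2487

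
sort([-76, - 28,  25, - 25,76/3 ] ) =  [ - 76,-28, - 25,25, 76/3]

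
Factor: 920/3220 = 2^1 * 7^(-1) =2/7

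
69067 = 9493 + 59574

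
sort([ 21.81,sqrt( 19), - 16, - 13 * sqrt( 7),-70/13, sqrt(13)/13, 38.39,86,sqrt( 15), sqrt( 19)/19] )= [ - 13*sqrt( 7), - 16,- 70/13,sqrt(19)/19 , sqrt ( 13 )/13, sqrt(15),sqrt(19),21.81,  38.39,86]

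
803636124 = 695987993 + 107648131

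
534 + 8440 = 8974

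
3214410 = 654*4915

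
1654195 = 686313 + 967882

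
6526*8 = 52208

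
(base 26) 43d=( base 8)5353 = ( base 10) 2795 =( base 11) 2111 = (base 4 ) 223223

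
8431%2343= 1402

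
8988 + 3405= 12393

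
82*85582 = 7017724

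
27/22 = 27/22  =  1.23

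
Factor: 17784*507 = 2^3*3^3*  13^3*19^1= 9016488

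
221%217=4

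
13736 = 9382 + 4354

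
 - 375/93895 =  - 75/18779 = - 0.00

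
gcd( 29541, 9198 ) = 3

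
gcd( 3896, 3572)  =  4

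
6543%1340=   1183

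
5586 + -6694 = - 1108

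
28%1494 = 28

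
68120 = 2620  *26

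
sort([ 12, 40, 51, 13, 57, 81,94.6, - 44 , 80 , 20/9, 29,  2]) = [ - 44,2, 20/9, 12, 13, 29, 40, 51 , 57, 80 , 81, 94.6]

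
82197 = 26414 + 55783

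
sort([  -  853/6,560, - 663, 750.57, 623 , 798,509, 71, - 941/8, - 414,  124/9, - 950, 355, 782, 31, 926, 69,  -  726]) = [-950,- 726, - 663,  -  414,  -  853/6, - 941/8,  124/9,31, 69,71, 355 , 509  ,  560,623, 750.57, 782, 798, 926]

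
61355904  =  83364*736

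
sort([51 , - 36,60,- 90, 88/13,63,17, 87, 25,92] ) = [ - 90,  -  36, 88/13,17, 25,51,60, 63,87,92 ] 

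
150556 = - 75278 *( - 2 ) 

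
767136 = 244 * 3144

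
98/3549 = 14/507 = 0.03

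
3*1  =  3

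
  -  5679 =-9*631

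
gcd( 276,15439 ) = 1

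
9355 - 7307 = 2048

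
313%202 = 111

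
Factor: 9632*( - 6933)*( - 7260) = 2^7*3^2*5^1*7^1*11^2*43^1*2311^1= 484813042560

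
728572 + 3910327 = 4638899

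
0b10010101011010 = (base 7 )36610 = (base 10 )9562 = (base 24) GEA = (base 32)9AQ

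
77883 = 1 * 77883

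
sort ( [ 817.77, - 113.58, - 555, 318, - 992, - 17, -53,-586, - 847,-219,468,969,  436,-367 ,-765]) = [-992,-847,-765, - 586, - 555, - 367, - 219, - 113.58 , - 53, - 17,318,436, 468,817.77, 969] 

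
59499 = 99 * 601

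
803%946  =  803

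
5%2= 1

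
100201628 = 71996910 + 28204718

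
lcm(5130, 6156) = 30780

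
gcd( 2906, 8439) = 1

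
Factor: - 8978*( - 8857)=79518146 = 2^1*17^1*67^2*521^1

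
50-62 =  - 12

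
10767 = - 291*( -37)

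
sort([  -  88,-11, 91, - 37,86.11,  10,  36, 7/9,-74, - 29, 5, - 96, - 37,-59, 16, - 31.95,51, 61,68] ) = [-96,-88,  -  74, - 59, - 37,-37,  -  31.95,- 29 , - 11, 7/9, 5, 10,  16,36,51  ,  61,68, 86.11,  91]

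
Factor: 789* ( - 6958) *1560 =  - 2^4 * 3^2*5^1*7^2*13^1*71^1*263^1  =  -8564184720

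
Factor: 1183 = 7^1*13^2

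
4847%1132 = 319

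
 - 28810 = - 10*2881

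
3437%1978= 1459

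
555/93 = 5 + 30/31 = 5.97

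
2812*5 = 14060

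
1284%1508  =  1284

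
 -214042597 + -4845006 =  - 218887603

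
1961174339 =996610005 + 964564334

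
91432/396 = 230 + 8/9= 230.89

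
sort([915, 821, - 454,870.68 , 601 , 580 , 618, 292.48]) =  [ -454,292.48,580,  601,618,  821  ,  870.68, 915 ] 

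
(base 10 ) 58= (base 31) 1r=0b111010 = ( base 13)46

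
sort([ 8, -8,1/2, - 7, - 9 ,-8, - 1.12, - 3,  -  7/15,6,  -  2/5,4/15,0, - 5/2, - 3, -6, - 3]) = [ - 9,  -  8, - 8, - 7,-6, - 3, - 3,- 3, - 5/2, - 1.12, - 7/15 , - 2/5,0,4/15, 1/2  ,  6, 8 ] 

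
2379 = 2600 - 221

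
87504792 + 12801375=100306167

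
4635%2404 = 2231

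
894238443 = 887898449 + 6339994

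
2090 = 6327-4237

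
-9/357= - 1 + 116/119  =  - 0.03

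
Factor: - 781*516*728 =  - 293381088  =  - 2^5 *3^1*7^1*11^1*13^1*43^1*71^1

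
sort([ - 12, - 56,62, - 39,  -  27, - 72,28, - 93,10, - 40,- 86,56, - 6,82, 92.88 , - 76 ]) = [  -  93, - 86, - 76, - 72, - 56, - 40, -39, - 27,  -  12,-6, 10,28, 56,62, 82, 92.88 ]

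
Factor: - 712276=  - 2^2 * 178069^1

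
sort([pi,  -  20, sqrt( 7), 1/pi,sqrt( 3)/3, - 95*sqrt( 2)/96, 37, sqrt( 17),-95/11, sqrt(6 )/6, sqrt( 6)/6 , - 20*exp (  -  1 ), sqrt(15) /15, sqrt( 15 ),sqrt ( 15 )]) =[  -  20  ,-95/11, - 20*exp(  -  1), - 95*sqrt( 2)/96, sqrt( 15 ) /15, 1/pi,sqrt( 6)/6  ,  sqrt( 6)/6, sqrt( 3)/3,sqrt(7), pi, sqrt(15), sqrt( 15),sqrt( 17),37]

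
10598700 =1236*8575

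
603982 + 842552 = 1446534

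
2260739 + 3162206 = 5422945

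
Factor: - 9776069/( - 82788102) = 2^(-1)*3^ (-3)*41^( - 1)*61^( - 1)*613^(-1)*9776069^1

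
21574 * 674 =14540876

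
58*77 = 4466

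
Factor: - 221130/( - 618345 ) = 2^1*3^3*151^(-1) = 54/151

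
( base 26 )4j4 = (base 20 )802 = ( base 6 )22454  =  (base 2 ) 110010000010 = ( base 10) 3202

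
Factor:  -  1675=-5^2*67^1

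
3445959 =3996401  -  550442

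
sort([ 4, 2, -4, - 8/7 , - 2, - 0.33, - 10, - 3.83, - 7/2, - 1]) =[  -  10,-4, - 3.83, - 7/2,-2, - 8/7, - 1, - 0.33,2, 4]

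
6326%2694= 938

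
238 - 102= 136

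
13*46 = 598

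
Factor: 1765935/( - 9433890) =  - 2^( - 1)*3^1 * 37^( - 1 )*103^1*127^1*2833^(  -  1 )  =  - 39243/209642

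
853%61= 60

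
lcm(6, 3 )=6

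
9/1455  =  3/485 = 0.01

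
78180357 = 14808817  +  63371540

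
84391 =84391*1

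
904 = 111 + 793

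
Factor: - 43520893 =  - 13^1*97^1  *  34513^1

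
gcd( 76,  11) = 1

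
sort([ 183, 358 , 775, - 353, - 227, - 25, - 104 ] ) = [-353 , - 227, - 104,-25, 183,358, 775 ]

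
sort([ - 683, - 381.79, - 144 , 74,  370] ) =[ - 683,-381.79, - 144, 74, 370]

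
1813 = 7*259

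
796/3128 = 199/782 = 0.25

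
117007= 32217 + 84790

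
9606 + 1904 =11510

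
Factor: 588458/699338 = 13^2*23^ (-2) * 661^( - 1 )*1741^1= 294229/349669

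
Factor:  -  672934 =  - 2^1*23^1 * 14629^1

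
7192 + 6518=13710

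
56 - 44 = 12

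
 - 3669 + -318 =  - 3987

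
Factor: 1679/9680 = 2^( - 4 )*5^ ( - 1)*11^( - 2)*23^1*73^1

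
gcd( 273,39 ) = 39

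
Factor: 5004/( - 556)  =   - 3^2=- 9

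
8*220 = 1760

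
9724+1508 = 11232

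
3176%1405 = 366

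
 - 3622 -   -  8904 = 5282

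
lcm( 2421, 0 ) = 0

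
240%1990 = 240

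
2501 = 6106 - 3605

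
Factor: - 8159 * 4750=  - 2^1*5^3*19^1 *41^1 * 199^1 = -  38755250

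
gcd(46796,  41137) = 1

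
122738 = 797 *154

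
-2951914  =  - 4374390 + 1422476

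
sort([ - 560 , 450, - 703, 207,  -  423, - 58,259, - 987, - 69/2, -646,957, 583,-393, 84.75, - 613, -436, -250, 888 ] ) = [- 987,-703, - 646, - 613, - 560, - 436, - 423, - 393, -250, - 58, - 69/2, 84.75,207, 259,  450,583,888,  957 ]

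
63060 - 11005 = 52055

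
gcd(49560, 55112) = 8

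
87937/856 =87937/856 = 102.73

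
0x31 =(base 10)49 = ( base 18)2d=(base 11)45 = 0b110001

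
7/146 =7/146 = 0.05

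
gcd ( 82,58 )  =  2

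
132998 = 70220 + 62778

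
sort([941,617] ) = [617,941]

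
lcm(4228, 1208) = 8456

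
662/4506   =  331/2253 = 0.15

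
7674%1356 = 894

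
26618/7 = 3802 + 4/7 = 3802.57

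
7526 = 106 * 71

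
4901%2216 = 469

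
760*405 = 307800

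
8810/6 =4405/3 = 1468.33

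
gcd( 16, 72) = 8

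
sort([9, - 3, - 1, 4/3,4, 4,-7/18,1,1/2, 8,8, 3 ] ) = [ - 3, - 1,-7/18,1/2, 1,4/3,3,4,4,8,8,9]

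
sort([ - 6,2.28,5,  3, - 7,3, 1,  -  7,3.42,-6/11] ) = [ - 7, - 7,-6, - 6/11, 1,2.28,  3,  3,3.42, 5] 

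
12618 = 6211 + 6407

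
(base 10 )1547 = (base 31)1IS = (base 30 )1lh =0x60b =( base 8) 3013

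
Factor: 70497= 3^3*7^1*373^1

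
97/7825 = 97/7825  =  0.01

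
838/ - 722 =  - 419/361 = -1.16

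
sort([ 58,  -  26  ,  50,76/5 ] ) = [ - 26, 76/5, 50, 58]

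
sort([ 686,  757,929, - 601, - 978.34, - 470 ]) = [-978.34, -601, - 470, 686, 757, 929] 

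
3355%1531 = 293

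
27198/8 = 13599/4 = 3399.75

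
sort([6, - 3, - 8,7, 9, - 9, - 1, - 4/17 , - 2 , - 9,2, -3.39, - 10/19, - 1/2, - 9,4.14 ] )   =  [ - 9, - 9, - 9, - 8,- 3.39  , - 3, - 2,-1,  -  10/19, - 1/2, - 4/17,2, 4.14,6,7,9]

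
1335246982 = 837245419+498001563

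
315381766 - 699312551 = - 383930785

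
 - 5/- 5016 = 5/5016 = 0.00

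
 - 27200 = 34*( - 800)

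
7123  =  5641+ 1482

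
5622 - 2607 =3015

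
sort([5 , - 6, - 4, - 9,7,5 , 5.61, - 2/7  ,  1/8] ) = [-9, - 6,-4, - 2/7,1/8, 5, 5, 5.61,7 ] 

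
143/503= 143/503 = 0.28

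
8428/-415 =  -21 + 287/415 = -  20.31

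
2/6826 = 1/3413 = 0.00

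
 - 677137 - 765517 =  - 1442654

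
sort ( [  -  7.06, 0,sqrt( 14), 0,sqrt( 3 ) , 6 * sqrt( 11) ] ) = [ - 7.06,0,0, sqrt( 3),  sqrt( 14 ),6* sqrt(11 ) ] 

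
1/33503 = 1/33503 =0.00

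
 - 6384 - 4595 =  - 10979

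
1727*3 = 5181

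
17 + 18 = 35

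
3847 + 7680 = 11527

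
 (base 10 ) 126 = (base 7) 240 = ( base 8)176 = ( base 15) 86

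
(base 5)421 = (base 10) 111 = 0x6f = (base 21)56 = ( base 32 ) 3F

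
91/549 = 91/549 = 0.17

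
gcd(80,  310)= 10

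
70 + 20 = 90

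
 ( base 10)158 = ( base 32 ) 4U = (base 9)185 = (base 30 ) 58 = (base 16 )9E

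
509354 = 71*7174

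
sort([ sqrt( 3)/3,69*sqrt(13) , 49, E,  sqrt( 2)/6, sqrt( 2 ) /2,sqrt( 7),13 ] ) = [sqrt( 2 )/6, sqrt( 3 ) /3,sqrt ( 2 ) /2,sqrt( 7),E,13,49,69*sqrt (13)]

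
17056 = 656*26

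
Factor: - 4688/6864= - 3^ ( - 1) *11^ ( - 1) * 13^(-1)*293^1 = - 293/429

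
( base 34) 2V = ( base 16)63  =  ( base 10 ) 99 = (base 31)36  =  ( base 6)243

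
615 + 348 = 963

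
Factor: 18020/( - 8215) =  - 68/31   =  - 2^2*17^1 * 31^( - 1 )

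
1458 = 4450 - 2992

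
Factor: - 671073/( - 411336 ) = 2^( - 3)*3^( - 1)*13^1*29^( - 1)*197^( - 1)*17207^1 = 223691/137112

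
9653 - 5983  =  3670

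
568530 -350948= 217582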